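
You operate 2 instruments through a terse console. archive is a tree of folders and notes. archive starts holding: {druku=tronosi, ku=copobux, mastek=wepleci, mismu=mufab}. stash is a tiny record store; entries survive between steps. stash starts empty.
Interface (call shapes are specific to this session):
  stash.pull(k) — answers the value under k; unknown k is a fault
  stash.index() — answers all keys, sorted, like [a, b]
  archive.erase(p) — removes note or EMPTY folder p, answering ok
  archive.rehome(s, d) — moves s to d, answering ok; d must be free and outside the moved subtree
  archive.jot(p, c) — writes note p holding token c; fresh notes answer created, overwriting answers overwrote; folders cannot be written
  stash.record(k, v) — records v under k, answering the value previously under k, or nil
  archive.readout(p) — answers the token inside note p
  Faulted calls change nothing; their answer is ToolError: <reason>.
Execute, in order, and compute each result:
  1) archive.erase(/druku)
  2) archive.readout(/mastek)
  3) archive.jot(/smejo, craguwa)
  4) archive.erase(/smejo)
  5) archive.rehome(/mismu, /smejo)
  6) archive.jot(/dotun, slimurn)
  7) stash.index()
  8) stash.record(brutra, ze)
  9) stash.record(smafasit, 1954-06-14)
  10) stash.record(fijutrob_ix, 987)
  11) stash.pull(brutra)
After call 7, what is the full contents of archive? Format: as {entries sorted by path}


==> archive.erase(p='/druku')
<== ok
==> archive.readout(p='/mastek')
<== wepleci
==> archive.jot(p='/smejo', c='craguwa')
<== created
==> archive.erase(p='/smejo')
<== ok
==> archive.rehome(s='/mismu', d='/smejo')
<== ok
==> archive.jot(p='/dotun', c='slimurn')
<== created
==> stash.index()
<== []
==> stash.record(k='brutra', v='ze')
<== nil
==> stash.record(k='smafasit', v='1954-06-14')
<== nil
==> stash.record(k='fijutrob_ix', v='987')
<== nil
==> stash.pull(k='brutra')
<== ze

Answer: {dotun=slimurn, ku=copobux, mastek=wepleci, smejo=mufab}


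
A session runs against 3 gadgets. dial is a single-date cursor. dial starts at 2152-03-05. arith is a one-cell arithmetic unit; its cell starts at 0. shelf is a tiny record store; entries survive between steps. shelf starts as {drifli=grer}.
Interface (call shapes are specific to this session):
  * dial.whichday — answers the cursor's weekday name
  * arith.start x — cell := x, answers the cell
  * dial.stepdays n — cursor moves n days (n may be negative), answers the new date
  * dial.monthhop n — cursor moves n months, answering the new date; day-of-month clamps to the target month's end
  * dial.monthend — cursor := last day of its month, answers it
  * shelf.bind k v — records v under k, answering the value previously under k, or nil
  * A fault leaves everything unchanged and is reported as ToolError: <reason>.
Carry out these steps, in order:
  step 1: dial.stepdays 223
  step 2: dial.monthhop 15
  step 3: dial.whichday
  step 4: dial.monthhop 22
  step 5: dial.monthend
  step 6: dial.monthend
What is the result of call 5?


Answer: 2155-11-30

Derivation:
% 1. dial.stepdays(n=223) : 2152-10-14
% 2. dial.monthhop(n=15) : 2154-01-14
% 3. dial.whichday() : Monday
% 4. dial.monthhop(n=22) : 2155-11-14
% 5. dial.monthend() : 2155-11-30
% 6. dial.monthend() : 2155-11-30


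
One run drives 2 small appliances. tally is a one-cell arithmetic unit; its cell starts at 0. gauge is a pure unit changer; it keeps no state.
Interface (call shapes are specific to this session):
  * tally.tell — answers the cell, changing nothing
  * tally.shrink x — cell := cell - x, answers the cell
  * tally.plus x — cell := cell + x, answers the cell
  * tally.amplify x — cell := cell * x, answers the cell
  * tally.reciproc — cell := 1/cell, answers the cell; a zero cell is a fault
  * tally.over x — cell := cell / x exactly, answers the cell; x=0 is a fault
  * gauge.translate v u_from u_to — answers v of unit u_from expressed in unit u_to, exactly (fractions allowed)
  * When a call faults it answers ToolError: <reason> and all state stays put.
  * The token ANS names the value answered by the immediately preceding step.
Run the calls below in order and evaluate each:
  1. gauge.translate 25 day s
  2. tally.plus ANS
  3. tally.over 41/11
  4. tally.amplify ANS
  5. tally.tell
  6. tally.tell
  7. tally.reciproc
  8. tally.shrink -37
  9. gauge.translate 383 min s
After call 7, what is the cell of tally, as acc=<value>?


Now I run gauge.translate with v=25, u_from=day, u_to=s: 2160000.
Now I run tally.plus with x=ANS, and get 2160000.
Now I run tally.over with x=41/11: 23760000/41.
I run tally.amplify with x=ANS, and see 564537600000000/1681.
Using tally.tell(), and observe 564537600000000/1681.
I try tally.tell, → 564537600000000/1681.
I use tally.reciproc(): 1681/564537600000000.
Next I call tally.shrink with x=-37, → 20887891200001681/564537600000000.
Using gauge.translate with v=383, u_from=min, u_to=s, and observe 22980.

Answer: acc=1681/564537600000000


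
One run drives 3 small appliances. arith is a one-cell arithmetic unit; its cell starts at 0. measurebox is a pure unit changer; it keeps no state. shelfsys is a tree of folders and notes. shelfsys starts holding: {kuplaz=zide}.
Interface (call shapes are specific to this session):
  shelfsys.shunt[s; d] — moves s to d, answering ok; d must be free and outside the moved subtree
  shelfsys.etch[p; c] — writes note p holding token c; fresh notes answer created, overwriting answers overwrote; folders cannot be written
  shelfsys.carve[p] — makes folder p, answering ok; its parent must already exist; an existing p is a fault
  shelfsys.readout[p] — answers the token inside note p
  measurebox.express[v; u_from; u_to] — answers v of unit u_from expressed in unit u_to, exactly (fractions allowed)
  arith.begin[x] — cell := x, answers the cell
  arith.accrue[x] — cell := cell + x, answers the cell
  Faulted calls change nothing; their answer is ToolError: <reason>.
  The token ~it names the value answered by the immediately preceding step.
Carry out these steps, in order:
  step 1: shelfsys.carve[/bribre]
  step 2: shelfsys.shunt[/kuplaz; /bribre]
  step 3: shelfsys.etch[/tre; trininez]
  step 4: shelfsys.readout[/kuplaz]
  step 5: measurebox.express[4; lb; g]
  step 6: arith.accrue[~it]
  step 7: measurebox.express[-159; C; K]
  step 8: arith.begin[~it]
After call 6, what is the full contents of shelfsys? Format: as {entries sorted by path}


Answer: {bribre/, kuplaz=zide, tre=trininez}

Derivation:
Do: shelfsys.carve[p='/bribre']
See: ok
Do: shelfsys.shunt[s='/kuplaz'; d='/bribre']
See: ToolError: exists
Do: shelfsys.etch[p='/tre'; c='trininez']
See: created
Do: shelfsys.readout[p='/kuplaz']
See: zide
Do: measurebox.express[v='4'; u_from='lb'; u_to='g']
See: 45359237/25000
Do: arith.accrue[x='~it']
See: 45359237/25000
Do: measurebox.express[v='-159'; u_from='C'; u_to='K']
See: 2283/20
Do: arith.begin[x='~it']
See: 2283/20


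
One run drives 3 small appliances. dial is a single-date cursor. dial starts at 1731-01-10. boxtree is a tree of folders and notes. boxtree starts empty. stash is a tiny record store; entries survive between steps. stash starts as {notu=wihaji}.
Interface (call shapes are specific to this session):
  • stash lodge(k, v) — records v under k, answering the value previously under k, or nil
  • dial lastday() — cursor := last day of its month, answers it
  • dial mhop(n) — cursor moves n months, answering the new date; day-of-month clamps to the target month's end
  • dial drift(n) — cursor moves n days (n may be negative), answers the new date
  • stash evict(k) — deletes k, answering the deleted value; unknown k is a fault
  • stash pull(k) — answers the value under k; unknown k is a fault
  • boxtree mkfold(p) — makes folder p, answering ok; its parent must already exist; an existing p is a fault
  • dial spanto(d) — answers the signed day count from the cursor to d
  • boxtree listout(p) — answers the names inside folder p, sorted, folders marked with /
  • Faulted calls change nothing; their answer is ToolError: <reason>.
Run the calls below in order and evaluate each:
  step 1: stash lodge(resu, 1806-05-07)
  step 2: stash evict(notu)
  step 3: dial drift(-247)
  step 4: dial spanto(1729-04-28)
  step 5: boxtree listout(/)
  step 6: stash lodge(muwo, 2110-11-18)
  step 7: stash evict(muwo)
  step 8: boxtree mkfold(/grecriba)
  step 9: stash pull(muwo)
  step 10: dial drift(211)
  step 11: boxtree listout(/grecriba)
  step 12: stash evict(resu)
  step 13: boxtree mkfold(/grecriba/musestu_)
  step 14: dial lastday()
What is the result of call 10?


Act: stash lodge[resu; 1806-05-07]
Obs: nil
Act: stash evict[notu]
Obs: wihaji
Act: dial drift[-247]
Obs: 1730-05-08
Act: dial spanto[1729-04-28]
Obs: -375
Act: boxtree listout[/]
Obs: []
Act: stash lodge[muwo; 2110-11-18]
Obs: nil
Act: stash evict[muwo]
Obs: 2110-11-18
Act: boxtree mkfold[/grecriba]
Obs: ok
Act: stash pull[muwo]
Obs: ToolError: no such key muwo
Act: dial drift[211]
Obs: 1730-12-05
Act: boxtree listout[/grecriba]
Obs: []
Act: stash evict[resu]
Obs: 1806-05-07
Act: boxtree mkfold[/grecriba/musestu_]
Obs: ok
Act: dial lastday[]
Obs: 1730-12-31

Answer: 1730-12-05


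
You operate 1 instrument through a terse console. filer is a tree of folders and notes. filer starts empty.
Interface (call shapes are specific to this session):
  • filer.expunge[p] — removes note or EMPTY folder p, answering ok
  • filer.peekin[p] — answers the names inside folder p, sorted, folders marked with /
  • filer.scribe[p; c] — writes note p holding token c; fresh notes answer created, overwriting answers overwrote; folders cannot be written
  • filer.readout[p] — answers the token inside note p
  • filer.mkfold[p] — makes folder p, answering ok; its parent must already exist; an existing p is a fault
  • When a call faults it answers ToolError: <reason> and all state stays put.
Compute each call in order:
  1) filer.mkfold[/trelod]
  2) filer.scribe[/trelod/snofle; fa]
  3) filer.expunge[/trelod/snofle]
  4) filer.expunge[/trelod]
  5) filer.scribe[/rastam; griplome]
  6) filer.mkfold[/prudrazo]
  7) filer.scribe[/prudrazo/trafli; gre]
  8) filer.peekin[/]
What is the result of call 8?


Answer: [prudrazo/, rastam]

Derivation:
>> filer.mkfold(p='/trelod')
<< ok
>> filer.scribe(p='/trelod/snofle', c='fa')
<< created
>> filer.expunge(p='/trelod/snofle')
<< ok
>> filer.expunge(p='/trelod')
<< ok
>> filer.scribe(p='/rastam', c='griplome')
<< created
>> filer.mkfold(p='/prudrazo')
<< ok
>> filer.scribe(p='/prudrazo/trafli', c='gre')
<< created
>> filer.peekin(p='/')
<< [prudrazo/, rastam]


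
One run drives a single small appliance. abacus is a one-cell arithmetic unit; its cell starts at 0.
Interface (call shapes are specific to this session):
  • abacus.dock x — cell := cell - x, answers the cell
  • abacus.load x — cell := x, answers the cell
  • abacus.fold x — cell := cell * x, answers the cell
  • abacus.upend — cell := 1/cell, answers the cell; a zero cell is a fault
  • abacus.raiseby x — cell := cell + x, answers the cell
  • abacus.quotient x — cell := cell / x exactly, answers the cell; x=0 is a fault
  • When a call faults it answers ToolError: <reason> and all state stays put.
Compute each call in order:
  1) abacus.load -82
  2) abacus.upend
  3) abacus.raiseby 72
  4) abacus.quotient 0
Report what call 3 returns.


Answer: 5903/82

Derivation:
% abacus.load(x: -82) ~> -82
% abacus.upend() ~> -1/82
% abacus.raiseby(x: 72) ~> 5903/82
% abacus.quotient(x: 0) ~> ToolError: division by zero


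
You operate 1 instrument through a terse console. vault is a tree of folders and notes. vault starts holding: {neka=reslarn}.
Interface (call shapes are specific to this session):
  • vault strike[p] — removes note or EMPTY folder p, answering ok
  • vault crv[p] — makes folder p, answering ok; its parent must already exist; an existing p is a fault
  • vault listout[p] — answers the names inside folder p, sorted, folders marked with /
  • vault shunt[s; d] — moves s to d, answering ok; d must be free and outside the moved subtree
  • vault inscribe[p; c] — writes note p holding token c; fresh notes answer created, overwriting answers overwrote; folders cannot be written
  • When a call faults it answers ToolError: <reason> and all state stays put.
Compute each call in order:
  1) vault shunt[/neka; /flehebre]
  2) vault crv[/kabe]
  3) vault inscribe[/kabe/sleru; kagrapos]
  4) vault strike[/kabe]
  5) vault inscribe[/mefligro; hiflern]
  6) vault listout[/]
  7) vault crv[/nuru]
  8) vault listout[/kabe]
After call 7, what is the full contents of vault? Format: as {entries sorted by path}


Invoking vault shunt passing s→/neka, d→/flehebre, → ok.
Next I call vault crv passing p→/kabe: ok.
Next I call vault inscribe passing p→/kabe/sleru, c→kagrapos, and get created.
Now I run vault strike passing p→/kabe, giving ToolError: not empty.
Now I run vault inscribe passing p→/mefligro, c→hiflern, and observe created.
I invoke vault listout passing p→/: [flehebre, kabe/, mefligro].
Calling vault crv passing p→/nuru, which returns ok.
Now I run vault listout passing p→/kabe: [sleru].

Answer: {flehebre=reslarn, kabe/, kabe/sleru=kagrapos, mefligro=hiflern, nuru/}


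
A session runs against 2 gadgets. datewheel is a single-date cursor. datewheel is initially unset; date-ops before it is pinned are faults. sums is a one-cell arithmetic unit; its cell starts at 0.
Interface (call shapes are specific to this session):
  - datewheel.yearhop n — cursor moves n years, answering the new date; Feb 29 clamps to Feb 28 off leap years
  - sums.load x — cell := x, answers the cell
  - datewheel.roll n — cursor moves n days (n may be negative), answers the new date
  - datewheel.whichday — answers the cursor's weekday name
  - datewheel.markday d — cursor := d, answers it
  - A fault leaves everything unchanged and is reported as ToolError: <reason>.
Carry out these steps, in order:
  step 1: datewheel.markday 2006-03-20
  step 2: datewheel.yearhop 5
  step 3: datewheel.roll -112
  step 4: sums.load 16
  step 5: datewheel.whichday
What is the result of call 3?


Answer: 2010-11-28

Derivation:
# 1. datewheel.markday(d=2006-03-20) == 2006-03-20
# 2. datewheel.yearhop(n=5) == 2011-03-20
# 3. datewheel.roll(n=-112) == 2010-11-28
# 4. sums.load(x=16) == 16
# 5. datewheel.whichday() == Sunday


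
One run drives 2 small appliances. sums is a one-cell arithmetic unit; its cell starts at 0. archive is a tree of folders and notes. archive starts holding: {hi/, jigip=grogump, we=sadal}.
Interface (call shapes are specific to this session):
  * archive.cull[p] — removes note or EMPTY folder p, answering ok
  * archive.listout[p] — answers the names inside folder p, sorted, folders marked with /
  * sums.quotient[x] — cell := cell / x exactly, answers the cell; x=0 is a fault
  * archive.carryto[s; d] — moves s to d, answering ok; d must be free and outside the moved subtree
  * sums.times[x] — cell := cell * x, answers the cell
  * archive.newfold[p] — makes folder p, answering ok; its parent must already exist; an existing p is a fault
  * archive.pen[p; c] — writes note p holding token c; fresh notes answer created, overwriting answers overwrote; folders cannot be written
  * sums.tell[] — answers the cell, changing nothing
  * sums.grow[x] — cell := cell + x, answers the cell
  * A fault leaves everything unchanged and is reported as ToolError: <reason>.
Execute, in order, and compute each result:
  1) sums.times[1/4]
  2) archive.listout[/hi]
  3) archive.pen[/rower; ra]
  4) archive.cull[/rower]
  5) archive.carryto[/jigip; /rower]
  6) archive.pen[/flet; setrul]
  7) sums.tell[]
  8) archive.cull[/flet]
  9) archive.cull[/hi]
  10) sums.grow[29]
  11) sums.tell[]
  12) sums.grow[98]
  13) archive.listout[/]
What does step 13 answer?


I invoke times passing x: 1/4, and see 0.
I call listout passing p: /hi, — result: [].
Using pen passing p: /rower, c: ra, and see created.
Invoking cull passing p: /rower, which returns ok.
I try carryto passing s: /jigip, d: /rower, and observe ok.
I run pen passing p: /flet, c: setrul, and get created.
I use tell(), and see 0.
I use cull passing p: /flet, → ok.
Now I run cull passing p: /hi, → ok.
Next I call grow passing x: 29, and observe 29.
I use tell(), and observe 29.
Now I run grow passing x: 98, and see 127.
Using listout passing p: /, → [rower, we].

Answer: [rower, we]


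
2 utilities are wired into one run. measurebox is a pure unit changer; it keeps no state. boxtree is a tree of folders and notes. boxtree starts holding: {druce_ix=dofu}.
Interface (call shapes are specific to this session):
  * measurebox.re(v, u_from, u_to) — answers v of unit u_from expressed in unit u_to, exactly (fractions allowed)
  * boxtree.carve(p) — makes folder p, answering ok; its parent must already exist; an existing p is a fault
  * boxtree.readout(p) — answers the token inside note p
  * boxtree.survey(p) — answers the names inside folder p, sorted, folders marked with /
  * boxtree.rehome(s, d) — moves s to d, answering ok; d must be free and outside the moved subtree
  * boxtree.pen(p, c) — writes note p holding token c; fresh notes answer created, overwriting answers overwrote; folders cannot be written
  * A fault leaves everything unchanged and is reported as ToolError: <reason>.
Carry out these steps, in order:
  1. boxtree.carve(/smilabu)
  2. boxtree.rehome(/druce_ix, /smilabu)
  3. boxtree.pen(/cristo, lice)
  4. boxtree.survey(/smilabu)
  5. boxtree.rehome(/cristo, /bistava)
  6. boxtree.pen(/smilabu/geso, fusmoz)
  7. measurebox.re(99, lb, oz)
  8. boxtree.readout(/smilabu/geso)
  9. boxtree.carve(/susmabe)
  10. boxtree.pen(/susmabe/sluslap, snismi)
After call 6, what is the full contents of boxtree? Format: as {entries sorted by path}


Answer: {bistava=lice, druce_ix=dofu, smilabu/, smilabu/geso=fusmoz}

Derivation:
I try carve with p→/smilabu, yielding ok.
Invoking rehome with s→/druce_ix, d→/smilabu, and get ToolError: exists.
I run pen with p→/cristo, c→lice, and get created.
Using survey with p→/smilabu, and see [].
I call rehome with s→/cristo, d→/bistava, and observe ok.
Then pen with p→/smilabu/geso, c→fusmoz, giving created.
Invoking re with v→99, u_from→lb, u_to→oz, and observe 1584.
Calling readout with p→/smilabu/geso, yielding fusmoz.
Now I run carve with p→/susmabe, and get ok.
Now I run pen with p→/susmabe/sluslap, c→snismi, — result: created.


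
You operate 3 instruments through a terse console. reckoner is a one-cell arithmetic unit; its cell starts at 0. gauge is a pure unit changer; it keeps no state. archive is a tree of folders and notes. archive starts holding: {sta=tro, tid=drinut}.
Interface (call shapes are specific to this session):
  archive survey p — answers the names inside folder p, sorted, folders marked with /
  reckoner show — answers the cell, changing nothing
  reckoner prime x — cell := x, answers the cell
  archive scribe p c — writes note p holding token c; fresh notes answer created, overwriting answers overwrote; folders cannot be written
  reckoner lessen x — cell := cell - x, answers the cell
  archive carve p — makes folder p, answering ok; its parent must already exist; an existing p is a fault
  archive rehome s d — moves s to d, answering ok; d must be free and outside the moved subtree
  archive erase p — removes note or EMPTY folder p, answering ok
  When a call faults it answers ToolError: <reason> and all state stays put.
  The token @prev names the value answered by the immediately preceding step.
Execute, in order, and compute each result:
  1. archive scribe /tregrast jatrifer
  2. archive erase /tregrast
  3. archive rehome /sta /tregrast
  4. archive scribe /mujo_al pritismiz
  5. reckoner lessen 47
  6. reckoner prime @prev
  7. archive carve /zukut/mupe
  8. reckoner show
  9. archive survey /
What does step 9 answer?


Act: archive scribe[/tregrast; jatrifer]
Obs: created
Act: archive erase[/tregrast]
Obs: ok
Act: archive rehome[/sta; /tregrast]
Obs: ok
Act: archive scribe[/mujo_al; pritismiz]
Obs: created
Act: reckoner lessen[47]
Obs: -47
Act: reckoner prime[@prev]
Obs: -47
Act: archive carve[/zukut/mupe]
Obs: ToolError: no parent
Act: reckoner show[]
Obs: -47
Act: archive survey[/]
Obs: [mujo_al, tid, tregrast]

Answer: [mujo_al, tid, tregrast]


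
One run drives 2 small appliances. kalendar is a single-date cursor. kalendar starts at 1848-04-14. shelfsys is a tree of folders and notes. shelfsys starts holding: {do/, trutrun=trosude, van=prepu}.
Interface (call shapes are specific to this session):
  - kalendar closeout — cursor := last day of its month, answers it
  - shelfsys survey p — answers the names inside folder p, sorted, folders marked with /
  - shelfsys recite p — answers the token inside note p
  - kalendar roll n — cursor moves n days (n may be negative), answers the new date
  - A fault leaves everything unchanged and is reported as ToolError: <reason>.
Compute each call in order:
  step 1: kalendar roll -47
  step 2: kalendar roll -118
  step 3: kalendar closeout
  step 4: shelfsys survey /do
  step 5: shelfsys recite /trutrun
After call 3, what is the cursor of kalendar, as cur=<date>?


Answer: cur=1847-11-30

Derivation:
-> kalendar roll(n=-47)
<- 1848-02-27
-> kalendar roll(n=-118)
<- 1847-11-01
-> kalendar closeout()
<- 1847-11-30
-> shelfsys survey(p=/do)
<- []
-> shelfsys recite(p=/trutrun)
<- trosude


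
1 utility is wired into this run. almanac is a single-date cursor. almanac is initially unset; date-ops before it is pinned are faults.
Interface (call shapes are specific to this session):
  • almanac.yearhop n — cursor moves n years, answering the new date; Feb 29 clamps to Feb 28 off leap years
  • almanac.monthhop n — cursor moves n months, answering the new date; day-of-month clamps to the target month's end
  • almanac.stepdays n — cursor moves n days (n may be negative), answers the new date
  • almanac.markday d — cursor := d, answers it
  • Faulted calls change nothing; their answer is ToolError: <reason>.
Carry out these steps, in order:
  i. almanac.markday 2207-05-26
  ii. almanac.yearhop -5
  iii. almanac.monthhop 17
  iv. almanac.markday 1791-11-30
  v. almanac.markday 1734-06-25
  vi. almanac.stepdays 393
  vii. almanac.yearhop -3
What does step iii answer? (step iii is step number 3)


# 1. almanac.markday(d→2207-05-26) -> 2207-05-26
# 2. almanac.yearhop(n→-5) -> 2202-05-26
# 3. almanac.monthhop(n→17) -> 2203-10-26
# 4. almanac.markday(d→1791-11-30) -> 1791-11-30
# 5. almanac.markday(d→1734-06-25) -> 1734-06-25
# 6. almanac.stepdays(n→393) -> 1735-07-23
# 7. almanac.yearhop(n→-3) -> 1732-07-23

Answer: 2203-10-26


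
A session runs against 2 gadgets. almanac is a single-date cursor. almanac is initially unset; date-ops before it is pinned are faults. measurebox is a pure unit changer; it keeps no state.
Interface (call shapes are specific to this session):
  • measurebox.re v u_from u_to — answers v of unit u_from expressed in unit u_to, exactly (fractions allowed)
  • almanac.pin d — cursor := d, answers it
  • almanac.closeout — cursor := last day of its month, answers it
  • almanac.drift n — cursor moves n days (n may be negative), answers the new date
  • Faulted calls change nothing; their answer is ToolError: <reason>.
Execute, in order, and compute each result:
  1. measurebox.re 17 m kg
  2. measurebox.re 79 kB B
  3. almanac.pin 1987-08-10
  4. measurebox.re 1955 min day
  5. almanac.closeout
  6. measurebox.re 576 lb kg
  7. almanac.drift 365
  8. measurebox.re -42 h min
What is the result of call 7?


Answer: 1988-08-30

Derivation:
% re 17 m kg
  ToolError: incompatible units
% re 79 kB B
  79000
% pin 1987-08-10
  1987-08-10
% re 1955 min day
  391/288
% closeout
  1987-08-31
% re 576 lb kg
  408233133/1562500
% drift 365
  1988-08-30
% re -42 h min
  -2520


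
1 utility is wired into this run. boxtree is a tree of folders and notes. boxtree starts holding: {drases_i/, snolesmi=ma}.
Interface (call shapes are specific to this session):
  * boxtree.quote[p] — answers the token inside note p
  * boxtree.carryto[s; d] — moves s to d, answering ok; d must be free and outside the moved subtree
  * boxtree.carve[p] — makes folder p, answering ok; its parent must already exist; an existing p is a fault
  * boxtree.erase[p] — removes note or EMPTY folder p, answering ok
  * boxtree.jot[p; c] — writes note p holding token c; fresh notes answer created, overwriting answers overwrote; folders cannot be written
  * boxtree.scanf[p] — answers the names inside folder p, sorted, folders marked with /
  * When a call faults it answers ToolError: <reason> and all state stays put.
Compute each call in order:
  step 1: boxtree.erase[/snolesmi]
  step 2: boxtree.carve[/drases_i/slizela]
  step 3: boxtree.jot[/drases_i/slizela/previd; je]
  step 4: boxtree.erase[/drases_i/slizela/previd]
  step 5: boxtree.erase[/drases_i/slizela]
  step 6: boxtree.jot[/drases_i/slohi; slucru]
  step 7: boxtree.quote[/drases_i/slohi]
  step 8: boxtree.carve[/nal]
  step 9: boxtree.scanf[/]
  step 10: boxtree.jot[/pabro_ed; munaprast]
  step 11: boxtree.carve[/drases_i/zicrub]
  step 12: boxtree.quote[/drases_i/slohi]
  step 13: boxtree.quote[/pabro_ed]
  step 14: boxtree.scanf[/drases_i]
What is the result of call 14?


Answer: [slohi, zicrub/]

Derivation:
;; boxtree.erase(p=/snolesmi) : ok
;; boxtree.carve(p=/drases_i/slizela) : ok
;; boxtree.jot(p=/drases_i/slizela/previd, c=je) : created
;; boxtree.erase(p=/drases_i/slizela/previd) : ok
;; boxtree.erase(p=/drases_i/slizela) : ok
;; boxtree.jot(p=/drases_i/slohi, c=slucru) : created
;; boxtree.quote(p=/drases_i/slohi) : slucru
;; boxtree.carve(p=/nal) : ok
;; boxtree.scanf(p=/) : [drases_i/, nal/]
;; boxtree.jot(p=/pabro_ed, c=munaprast) : created
;; boxtree.carve(p=/drases_i/zicrub) : ok
;; boxtree.quote(p=/drases_i/slohi) : slucru
;; boxtree.quote(p=/pabro_ed) : munaprast
;; boxtree.scanf(p=/drases_i) : [slohi, zicrub/]


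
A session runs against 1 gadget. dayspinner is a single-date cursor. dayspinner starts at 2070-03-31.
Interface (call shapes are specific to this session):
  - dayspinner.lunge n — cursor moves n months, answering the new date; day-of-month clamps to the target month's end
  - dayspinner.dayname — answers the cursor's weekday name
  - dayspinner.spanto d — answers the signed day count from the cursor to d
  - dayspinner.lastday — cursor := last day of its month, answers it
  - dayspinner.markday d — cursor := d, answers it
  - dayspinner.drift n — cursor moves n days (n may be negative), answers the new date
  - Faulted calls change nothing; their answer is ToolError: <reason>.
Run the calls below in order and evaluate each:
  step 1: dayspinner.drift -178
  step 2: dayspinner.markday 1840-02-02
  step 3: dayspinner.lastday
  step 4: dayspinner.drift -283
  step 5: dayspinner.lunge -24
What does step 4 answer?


>> dayspinner.drift(-178)
<< 2069-10-04
>> dayspinner.markday(1840-02-02)
<< 1840-02-02
>> dayspinner.lastday()
<< 1840-02-29
>> dayspinner.drift(-283)
<< 1839-05-22
>> dayspinner.lunge(-24)
<< 1837-05-22

Answer: 1839-05-22


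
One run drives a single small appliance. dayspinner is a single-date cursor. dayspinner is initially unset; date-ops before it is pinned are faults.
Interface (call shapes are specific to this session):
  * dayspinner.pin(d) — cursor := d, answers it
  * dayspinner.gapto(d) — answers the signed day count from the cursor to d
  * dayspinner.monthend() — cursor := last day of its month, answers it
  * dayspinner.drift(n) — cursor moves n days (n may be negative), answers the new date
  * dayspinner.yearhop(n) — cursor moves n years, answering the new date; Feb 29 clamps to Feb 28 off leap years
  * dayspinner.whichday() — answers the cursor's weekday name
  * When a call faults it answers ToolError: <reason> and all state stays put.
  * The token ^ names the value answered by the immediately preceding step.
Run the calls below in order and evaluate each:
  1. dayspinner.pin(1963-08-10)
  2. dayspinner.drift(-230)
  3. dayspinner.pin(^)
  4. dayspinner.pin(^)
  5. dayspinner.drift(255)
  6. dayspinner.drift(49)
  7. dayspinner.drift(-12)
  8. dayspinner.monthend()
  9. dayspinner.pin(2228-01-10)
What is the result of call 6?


% dayspinner.pin(d→1963-08-10) : 1963-08-10
% dayspinner.drift(n→-230) : 1962-12-23
% dayspinner.pin(d→^) : 1962-12-23
% dayspinner.pin(d→^) : 1962-12-23
% dayspinner.drift(n→255) : 1963-09-04
% dayspinner.drift(n→49) : 1963-10-23
% dayspinner.drift(n→-12) : 1963-10-11
% dayspinner.monthend() : 1963-10-31
% dayspinner.pin(d→2228-01-10) : 2228-01-10

Answer: 1963-10-23


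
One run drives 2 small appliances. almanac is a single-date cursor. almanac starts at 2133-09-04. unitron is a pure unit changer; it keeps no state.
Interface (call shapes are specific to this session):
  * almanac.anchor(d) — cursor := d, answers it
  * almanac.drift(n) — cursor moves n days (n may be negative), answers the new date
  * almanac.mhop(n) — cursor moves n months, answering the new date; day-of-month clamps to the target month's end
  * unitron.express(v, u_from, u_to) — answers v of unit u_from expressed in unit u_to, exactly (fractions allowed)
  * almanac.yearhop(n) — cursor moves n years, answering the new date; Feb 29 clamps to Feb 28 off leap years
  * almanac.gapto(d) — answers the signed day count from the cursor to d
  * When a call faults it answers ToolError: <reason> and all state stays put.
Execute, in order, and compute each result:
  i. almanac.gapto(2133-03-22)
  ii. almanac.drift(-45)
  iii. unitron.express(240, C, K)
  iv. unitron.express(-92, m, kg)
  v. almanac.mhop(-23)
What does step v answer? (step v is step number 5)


Answer: 2131-08-21

Derivation:
CALL gapto[d='2133-03-22']
RET  -166
CALL drift[n='-45']
RET  2133-07-21
CALL express[v='240'; u_from='C'; u_to='K']
RET  10263/20
CALL express[v='-92'; u_from='m'; u_to='kg']
RET  ToolError: incompatible units
CALL mhop[n='-23']
RET  2131-08-21


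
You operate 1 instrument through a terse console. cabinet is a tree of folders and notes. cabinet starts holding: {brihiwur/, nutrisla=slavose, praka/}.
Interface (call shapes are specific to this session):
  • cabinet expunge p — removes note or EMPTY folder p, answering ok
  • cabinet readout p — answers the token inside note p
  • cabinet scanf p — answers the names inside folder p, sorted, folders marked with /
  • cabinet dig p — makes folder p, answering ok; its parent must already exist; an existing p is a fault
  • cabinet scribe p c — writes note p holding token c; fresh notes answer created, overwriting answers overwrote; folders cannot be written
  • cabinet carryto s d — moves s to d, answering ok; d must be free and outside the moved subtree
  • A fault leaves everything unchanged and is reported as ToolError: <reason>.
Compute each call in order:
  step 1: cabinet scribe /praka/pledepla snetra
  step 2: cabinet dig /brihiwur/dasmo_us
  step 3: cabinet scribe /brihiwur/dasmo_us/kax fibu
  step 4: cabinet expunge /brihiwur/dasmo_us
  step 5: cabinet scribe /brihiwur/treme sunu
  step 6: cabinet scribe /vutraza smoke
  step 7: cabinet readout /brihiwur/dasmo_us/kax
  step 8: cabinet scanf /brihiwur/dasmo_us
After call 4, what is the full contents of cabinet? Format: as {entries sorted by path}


Answer: {brihiwur/, brihiwur/dasmo_us/, brihiwur/dasmo_us/kax=fibu, nutrisla=slavose, praka/, praka/pledepla=snetra}

Derivation:
I call cabinet scribe passing p='/praka/pledepla', c='snetra': created.
I invoke cabinet dig passing p='/brihiwur/dasmo_us', which returns ok.
I invoke cabinet scribe passing p='/brihiwur/dasmo_us/kax', c='fibu', and get created.
I try cabinet expunge passing p='/brihiwur/dasmo_us', — result: ToolError: not empty.
Invoking cabinet scribe passing p='/brihiwur/treme', c='sunu', and get created.
I try cabinet scribe passing p='/vutraza', c='smoke', and get created.
Now I run cabinet readout passing p='/brihiwur/dasmo_us/kax', → fibu.
Using cabinet scanf passing p='/brihiwur/dasmo_us', which returns [kax].


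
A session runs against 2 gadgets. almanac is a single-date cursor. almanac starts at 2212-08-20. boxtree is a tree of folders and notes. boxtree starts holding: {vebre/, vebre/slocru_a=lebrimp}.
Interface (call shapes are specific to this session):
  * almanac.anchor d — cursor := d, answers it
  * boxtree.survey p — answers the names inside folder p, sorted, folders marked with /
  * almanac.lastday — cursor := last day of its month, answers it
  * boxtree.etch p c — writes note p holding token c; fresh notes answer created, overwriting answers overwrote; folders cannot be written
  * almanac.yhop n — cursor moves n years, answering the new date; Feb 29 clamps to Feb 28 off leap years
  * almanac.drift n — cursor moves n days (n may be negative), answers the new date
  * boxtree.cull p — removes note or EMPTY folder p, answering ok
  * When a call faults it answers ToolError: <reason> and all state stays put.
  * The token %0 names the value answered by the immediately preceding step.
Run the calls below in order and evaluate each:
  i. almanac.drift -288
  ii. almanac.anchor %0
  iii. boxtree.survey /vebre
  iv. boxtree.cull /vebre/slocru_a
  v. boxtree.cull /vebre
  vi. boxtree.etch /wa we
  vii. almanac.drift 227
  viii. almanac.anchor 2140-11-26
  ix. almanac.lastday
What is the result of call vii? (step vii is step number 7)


-> almanac.drift(n: -288)
<- 2211-11-06
-> almanac.anchor(d: %0)
<- 2211-11-06
-> boxtree.survey(p: /vebre)
<- [slocru_a]
-> boxtree.cull(p: /vebre/slocru_a)
<- ok
-> boxtree.cull(p: /vebre)
<- ok
-> boxtree.etch(p: /wa, c: we)
<- created
-> almanac.drift(n: 227)
<- 2212-06-20
-> almanac.anchor(d: 2140-11-26)
<- 2140-11-26
-> almanac.lastday()
<- 2140-11-30

Answer: 2212-06-20


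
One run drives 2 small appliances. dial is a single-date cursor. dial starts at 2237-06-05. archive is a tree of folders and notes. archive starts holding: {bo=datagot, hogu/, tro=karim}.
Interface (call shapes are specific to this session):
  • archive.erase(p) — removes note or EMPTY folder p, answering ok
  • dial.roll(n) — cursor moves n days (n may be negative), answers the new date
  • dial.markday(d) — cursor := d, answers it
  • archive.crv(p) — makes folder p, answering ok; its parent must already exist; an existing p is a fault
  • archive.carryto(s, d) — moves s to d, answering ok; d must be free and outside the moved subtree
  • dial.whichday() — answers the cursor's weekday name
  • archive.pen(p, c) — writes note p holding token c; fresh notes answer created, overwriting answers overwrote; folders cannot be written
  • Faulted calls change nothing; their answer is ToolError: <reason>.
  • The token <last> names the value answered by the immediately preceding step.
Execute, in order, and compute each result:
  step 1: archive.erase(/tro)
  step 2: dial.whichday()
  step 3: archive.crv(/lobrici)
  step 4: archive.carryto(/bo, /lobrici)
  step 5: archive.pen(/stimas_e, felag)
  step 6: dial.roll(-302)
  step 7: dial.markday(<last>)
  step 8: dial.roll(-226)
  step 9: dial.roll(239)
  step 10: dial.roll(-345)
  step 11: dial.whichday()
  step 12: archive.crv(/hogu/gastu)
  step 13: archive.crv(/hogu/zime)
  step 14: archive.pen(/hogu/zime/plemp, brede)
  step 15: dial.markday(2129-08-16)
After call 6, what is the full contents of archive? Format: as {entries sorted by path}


~$ archive.erase p='/tro'
  ok
~$ dial.whichday
  Monday
~$ archive.crv p='/lobrici'
  ok
~$ archive.carryto s='/bo' d='/lobrici'
  ToolError: exists
~$ archive.pen p='/stimas_e' c='felag'
  created
~$ dial.roll n='-302'
  2236-08-07
~$ dial.markday d='<last>'
  2236-08-07
~$ dial.roll n='-226'
  2235-12-25
~$ dial.roll n='239'
  2236-08-20
~$ dial.roll n='-345'
  2235-09-10
~$ dial.whichday
  Thursday
~$ archive.crv p='/hogu/gastu'
  ok
~$ archive.crv p='/hogu/zime'
  ok
~$ archive.pen p='/hogu/zime/plemp' c='brede'
  created
~$ dial.markday d='2129-08-16'
  2129-08-16

Answer: {bo=datagot, hogu/, lobrici/, stimas_e=felag}


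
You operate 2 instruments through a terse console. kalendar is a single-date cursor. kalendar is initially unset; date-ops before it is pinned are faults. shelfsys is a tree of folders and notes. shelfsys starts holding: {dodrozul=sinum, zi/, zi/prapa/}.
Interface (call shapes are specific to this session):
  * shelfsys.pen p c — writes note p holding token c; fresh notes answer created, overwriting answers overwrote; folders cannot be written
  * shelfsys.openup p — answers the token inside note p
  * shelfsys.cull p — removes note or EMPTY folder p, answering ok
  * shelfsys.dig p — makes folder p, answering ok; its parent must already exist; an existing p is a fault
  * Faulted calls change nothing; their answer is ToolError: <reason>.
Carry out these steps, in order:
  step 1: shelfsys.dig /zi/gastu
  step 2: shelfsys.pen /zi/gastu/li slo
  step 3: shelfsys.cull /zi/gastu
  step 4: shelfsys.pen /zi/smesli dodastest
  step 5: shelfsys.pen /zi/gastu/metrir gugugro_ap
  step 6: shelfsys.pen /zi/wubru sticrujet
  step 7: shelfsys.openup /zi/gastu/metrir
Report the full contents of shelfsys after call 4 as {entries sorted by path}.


Answer: {dodrozul=sinum, zi/, zi/gastu/, zi/gastu/li=slo, zi/prapa/, zi/smesli=dodastest}

Derivation:
·→ shelfsys.dig(/zi/gastu)
·← ok
·→ shelfsys.pen(/zi/gastu/li, slo)
·← created
·→ shelfsys.cull(/zi/gastu)
·← ToolError: not empty
·→ shelfsys.pen(/zi/smesli, dodastest)
·← created
·→ shelfsys.pen(/zi/gastu/metrir, gugugro_ap)
·← created
·→ shelfsys.pen(/zi/wubru, sticrujet)
·← created
·→ shelfsys.openup(/zi/gastu/metrir)
·← gugugro_ap


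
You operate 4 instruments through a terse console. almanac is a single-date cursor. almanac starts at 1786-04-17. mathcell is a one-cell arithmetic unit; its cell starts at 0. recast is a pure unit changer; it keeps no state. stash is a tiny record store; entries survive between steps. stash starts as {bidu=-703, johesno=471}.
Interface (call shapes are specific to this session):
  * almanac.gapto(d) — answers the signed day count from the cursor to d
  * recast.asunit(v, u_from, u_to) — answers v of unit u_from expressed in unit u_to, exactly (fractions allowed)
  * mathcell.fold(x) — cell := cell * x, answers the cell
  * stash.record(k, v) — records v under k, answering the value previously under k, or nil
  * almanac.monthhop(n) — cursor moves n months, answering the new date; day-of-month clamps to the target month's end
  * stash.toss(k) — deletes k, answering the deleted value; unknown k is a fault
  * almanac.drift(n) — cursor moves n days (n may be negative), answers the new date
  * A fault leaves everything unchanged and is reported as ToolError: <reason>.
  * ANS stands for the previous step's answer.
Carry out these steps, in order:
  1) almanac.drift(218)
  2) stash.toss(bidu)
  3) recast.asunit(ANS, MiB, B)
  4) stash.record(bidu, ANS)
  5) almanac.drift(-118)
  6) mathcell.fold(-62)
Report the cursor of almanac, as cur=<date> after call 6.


Answer: cur=1786-07-26

Derivation:
! 1. almanac.drift(n: 218) -> 1786-11-21
! 2. stash.toss(k: bidu) -> -703
! 3. recast.asunit(v: ANS, u_from: MiB, u_to: B) -> -737148928
! 4. stash.record(k: bidu, v: ANS) -> nil
! 5. almanac.drift(n: -118) -> 1786-07-26
! 6. mathcell.fold(x: -62) -> 0


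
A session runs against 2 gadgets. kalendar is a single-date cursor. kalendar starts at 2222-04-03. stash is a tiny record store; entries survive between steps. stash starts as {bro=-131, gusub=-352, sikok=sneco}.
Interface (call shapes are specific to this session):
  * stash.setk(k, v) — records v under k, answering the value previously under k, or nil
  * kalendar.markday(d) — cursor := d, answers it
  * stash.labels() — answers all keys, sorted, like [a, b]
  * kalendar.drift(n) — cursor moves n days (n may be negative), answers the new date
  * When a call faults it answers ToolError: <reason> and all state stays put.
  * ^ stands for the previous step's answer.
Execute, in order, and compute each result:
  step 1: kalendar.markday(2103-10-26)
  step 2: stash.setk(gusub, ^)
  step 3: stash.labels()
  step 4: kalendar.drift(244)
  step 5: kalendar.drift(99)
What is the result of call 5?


% kalendar.markday d→2103-10-26
= 2103-10-26
% stash.setk k→gusub v→^
= -352
% stash.labels
= [bro, gusub, sikok]
% kalendar.drift n→244
= 2104-06-26
% kalendar.drift n→99
= 2104-10-03

Answer: 2104-10-03
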